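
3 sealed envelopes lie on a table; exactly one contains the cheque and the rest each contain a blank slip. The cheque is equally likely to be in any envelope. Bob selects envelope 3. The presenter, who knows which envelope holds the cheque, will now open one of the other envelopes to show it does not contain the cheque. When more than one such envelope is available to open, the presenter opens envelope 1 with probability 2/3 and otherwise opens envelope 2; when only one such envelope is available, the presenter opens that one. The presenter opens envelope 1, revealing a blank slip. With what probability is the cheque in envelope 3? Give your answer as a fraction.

2/5

Condition on the true location of the cheque.
If it is in envelope 1 (prior 1/3): the presenter opened envelope 1, so this case is ruled out; weight (1/3)·0 = 0.
If it is in envelope 2 (prior 1/3): only envelope 1 is available, probability 1; weight (1/3)·1 = 1/3.
If it is in envelope 3 (prior 1/3): envelope 1 is available, opened with probability 2/3; weight (1/3)·(2/3) = 2/9.
The weights sum to 5/9.
So P(the cheque in envelope 3 | the presenter opened envelope 1) = (2/9) / (5/9) = 2/5.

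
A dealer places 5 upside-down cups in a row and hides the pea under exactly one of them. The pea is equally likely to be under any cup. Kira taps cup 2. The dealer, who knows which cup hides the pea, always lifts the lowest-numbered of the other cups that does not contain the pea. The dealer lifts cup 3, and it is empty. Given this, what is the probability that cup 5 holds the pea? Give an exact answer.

Consider each possible location of the pea in turn.
If it is under cup 1 (prior 1/5): cup 3 is the lowest-numbered option available, probability 1; weight (1/5)·1 = 1/5.
If it is under any of cups 2, 4, and 5 (prior 1/5 each): the dealer would have opened cup 1 instead, probability 0; weight (1/5)·0 = 0 each.
If it is under cup 3 (prior 1/5): the dealer opened cup 3, so this case is ruled out; weight (1/5)·0 = 0.
The weights sum to 1/5.
So P(the pea under cup 5 | the dealer opened cup 3) = 0 / (1/5) = 0.

0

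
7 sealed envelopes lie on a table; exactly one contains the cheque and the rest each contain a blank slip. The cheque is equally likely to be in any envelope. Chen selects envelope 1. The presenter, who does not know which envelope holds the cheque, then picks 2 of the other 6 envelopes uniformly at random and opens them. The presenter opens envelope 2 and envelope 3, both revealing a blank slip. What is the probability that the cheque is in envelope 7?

1/5

Condition on the true location of the cheque.
If it is in any of envelopes 1, 4, 5, 6, and 7 (prior 1/7 each): the presenter picks exactly this set with probability 1/15 regardless, and none is the prize; weight (1/7)·(1/15) = 1/105 each.
If it is in either of envelopes 2 and 3 (prior 1/7 each): that envelope was opened and seen not to hold the prize — ruled out; weight (1/7)·0 = 0 each.
The weights sum to 1/21.
So P(the cheque in envelope 7 | the presenter opened envelope 2 and envelope 3) = (1/105) / (1/21) = 1/5.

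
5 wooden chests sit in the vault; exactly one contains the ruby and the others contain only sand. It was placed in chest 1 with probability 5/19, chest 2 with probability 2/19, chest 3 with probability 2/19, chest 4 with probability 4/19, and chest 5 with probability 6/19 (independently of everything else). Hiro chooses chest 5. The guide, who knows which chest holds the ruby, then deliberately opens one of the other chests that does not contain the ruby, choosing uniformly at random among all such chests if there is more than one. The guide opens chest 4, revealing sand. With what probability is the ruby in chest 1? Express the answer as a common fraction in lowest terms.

Consider each possible location of the ruby in turn.
If it is in chest 1 (prior 5/19): the guide has 3 equally likely choices, so probability 1/3; weight (5/19)·(1/3) = 5/57.
If it is in either of chests 2 and 3 (prior 2/19 each): the guide has 3 equally likely choices, so probability 1/3; weight (2/19)·(1/3) = 2/57 each.
If it is in chest 4 (prior 4/19): the guide opened chest 4, so this case is ruled out; weight (4/19)·0 = 0.
If it is in chest 5 (prior 6/19): the guide has 4 equally likely choices, so probability 1/4; weight (6/19)·(1/4) = 3/38.
The weights sum to 9/38.
So P(the ruby in chest 1 | the guide opened chest 4) = (5/57) / (9/38) = 10/27.

10/27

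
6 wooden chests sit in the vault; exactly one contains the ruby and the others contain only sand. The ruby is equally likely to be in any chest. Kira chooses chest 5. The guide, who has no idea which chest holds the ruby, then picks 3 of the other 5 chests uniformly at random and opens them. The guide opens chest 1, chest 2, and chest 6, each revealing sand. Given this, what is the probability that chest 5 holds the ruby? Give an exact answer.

Condition on the true location of the ruby.
If it is in any of chests 1, 2, and 6 (prior 1/6 each): that chest was opened and seen not to hold the prize — ruled out; weight (1/6)·0 = 0 each.
If it is in any of chests 3, 4, and 5 (prior 1/6 each): the guide picks exactly this set with probability 1/10 regardless, and none is the prize; weight (1/6)·(1/10) = 1/60 each.
The weights sum to 1/20.
So P(the ruby in chest 5 | the guide opened chest 1, chest 2, and chest 6) = (1/60) / (1/20) = 1/3.

1/3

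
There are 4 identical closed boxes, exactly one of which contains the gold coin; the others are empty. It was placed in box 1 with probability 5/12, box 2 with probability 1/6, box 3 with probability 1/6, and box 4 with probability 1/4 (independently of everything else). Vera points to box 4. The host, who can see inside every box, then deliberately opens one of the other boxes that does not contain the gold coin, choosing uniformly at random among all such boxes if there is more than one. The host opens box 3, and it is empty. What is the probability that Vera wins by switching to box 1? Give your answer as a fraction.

Condition on the true location of the gold coin.
If it is in box 1 (prior 5/12): the host has 2 equally likely choices, so probability 1/2; weight (5/12)·(1/2) = 5/24.
If it is in box 2 (prior 1/6): the host has 2 equally likely choices, so probability 1/2; weight (1/6)·(1/2) = 1/12.
If it is in box 3 (prior 1/6): the host opened box 3, so this case is ruled out; weight (1/6)·0 = 0.
If it is in box 4 (prior 1/4): the host has 3 equally likely choices, so probability 1/3; weight (1/4)·(1/3) = 1/12.
The weights sum to 3/8.
So P(the gold coin in box 1 | the host opened box 3) = (5/24) / (3/8) = 5/9.

5/9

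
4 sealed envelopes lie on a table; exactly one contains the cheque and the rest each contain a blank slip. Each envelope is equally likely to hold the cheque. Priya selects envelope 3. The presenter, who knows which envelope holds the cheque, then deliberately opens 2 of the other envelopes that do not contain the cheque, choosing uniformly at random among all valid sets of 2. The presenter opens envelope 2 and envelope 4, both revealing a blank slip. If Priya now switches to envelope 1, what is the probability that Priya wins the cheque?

Condition on the true location of the cheque.
If it is in envelope 1 (prior 1/4): the presenter has no choice, probability 1; weight (1/4)·1 = 1/4.
If it is in either of envelopes 2 and 4 (prior 1/4 each): that envelope was opened and seen not to hold the prize — ruled out; weight (1/4)·0 = 0 each.
If it is in envelope 3 (prior 1/4): the presenter has 3 equally likely choices, so probability 1/3; weight (1/4)·(1/3) = 1/12.
The weights sum to 1/3.
So P(the cheque in envelope 1 | the presenter opened envelope 2 and envelope 4) = (1/4) / (1/3) = 3/4.

3/4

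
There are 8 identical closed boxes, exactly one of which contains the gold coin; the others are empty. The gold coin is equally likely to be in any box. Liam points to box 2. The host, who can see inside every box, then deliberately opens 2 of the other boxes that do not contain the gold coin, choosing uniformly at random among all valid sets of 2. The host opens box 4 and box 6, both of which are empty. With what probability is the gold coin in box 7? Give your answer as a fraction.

7/40

Apply Bayes' rule, conditioning on where the gold coin actually is.
If it is in any of boxes 1, 3, 5, 7, and 8 (prior 1/8 each): the host has 15 equally likely choices, so probability 1/15; weight (1/8)·(1/15) = 1/120 each.
If it is in box 2 (prior 1/8): the host has 21 equally likely choices, so probability 1/21; weight (1/8)·(1/21) = 1/168.
If it is in either of boxes 4 and 6 (prior 1/8 each): that box was opened and seen not to hold the prize — ruled out; weight (1/8)·0 = 0 each.
The weights sum to 1/21.
So P(the gold coin in box 7 | the host opened box 4 and box 6) = (1/120) / (1/21) = 7/40.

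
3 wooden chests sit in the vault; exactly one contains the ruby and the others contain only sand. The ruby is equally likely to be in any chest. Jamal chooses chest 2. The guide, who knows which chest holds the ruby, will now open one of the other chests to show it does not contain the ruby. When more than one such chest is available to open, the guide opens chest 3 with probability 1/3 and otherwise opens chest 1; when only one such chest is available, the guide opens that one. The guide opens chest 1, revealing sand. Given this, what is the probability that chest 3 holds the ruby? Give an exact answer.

3/5

Consider each possible location of the ruby in turn.
If it is in chest 1 (prior 1/3): the guide opened chest 1, so this case is ruled out; weight (1/3)·0 = 0.
If it is in chest 2 (prior 1/3): chest 3 is available but not opened, probability 2/3; weight (1/3)·(2/3) = 2/9.
If it is in chest 3 (prior 1/3): only chest 1 is available, probability 1; weight (1/3)·1 = 1/3.
The weights sum to 5/9.
So P(the ruby in chest 3 | the guide opened chest 1) = (1/3) / (5/9) = 3/5.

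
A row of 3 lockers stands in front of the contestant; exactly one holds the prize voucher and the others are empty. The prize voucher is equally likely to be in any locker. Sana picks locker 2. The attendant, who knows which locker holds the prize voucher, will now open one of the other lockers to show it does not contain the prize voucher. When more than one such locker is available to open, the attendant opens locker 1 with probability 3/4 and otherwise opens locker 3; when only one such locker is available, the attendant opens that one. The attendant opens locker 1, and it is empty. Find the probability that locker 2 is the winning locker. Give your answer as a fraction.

Apply Bayes' rule, conditioning on where the prize voucher actually is.
If it is in locker 1 (prior 1/3): the attendant opened locker 1, so this case is ruled out; weight (1/3)·0 = 0.
If it is in locker 2 (prior 1/3): locker 1 is available, opened with probability 3/4; weight (1/3)·(3/4) = 1/4.
If it is in locker 3 (prior 1/3): only locker 1 is available, probability 1; weight (1/3)·1 = 1/3.
The weights sum to 7/12.
So P(the prize voucher in locker 2 | the attendant opened locker 1) = (1/4) / (7/12) = 3/7.

3/7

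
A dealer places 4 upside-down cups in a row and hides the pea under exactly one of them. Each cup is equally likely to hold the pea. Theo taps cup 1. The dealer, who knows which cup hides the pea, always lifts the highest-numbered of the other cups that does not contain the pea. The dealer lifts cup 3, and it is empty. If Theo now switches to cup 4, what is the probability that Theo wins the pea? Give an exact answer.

1

Consider each possible location of the pea in turn.
If it is under either of cups 1 and 2 (prior 1/4 each): the dealer would have opened cup 4 instead, probability 0; weight (1/4)·0 = 0 each.
If it is under cup 3 (prior 1/4): the dealer opened cup 3, so this case is ruled out; weight (1/4)·0 = 0.
If it is under cup 4 (prior 1/4): cup 3 is the highest-numbered option available, probability 1; weight (1/4)·1 = 1/4.
The weights sum to 1/4.
So P(the pea under cup 4 | the dealer opened cup 3) = (1/4) / (1/4) = 1.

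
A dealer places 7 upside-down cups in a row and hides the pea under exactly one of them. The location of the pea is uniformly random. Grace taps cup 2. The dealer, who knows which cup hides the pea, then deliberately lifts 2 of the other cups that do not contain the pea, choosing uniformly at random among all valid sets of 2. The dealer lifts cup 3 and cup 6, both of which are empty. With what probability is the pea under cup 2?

Consider each possible location of the pea in turn.
If it is under any of cups 1, 4, 5, and 7 (prior 1/7 each): the dealer has 10 equally likely choices, so probability 1/10; weight (1/7)·(1/10) = 1/70 each.
If it is under cup 2 (prior 1/7): the dealer has 15 equally likely choices, so probability 1/15; weight (1/7)·(1/15) = 1/105.
If it is under either of cups 3 and 6 (prior 1/7 each): that cup was opened and seen not to hold the prize — ruled out; weight (1/7)·0 = 0 each.
The weights sum to 1/15.
So P(the pea under cup 2 | the dealer opened cup 3 and cup 6) = (1/105) / (1/15) = 1/7.

1/7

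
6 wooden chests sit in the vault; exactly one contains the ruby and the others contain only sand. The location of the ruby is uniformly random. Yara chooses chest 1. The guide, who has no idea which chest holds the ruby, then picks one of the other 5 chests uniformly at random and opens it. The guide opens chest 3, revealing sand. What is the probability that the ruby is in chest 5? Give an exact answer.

Because the guide chose which chest to open without knowing where the ruby is, the choice is independent of the prize location. Learning that chest 3 does not hold the ruby simply rules out that one location and leaves the remaining 5 chests still equally likely by symmetry.
So P(the ruby in chest 5) = 1/5.

1/5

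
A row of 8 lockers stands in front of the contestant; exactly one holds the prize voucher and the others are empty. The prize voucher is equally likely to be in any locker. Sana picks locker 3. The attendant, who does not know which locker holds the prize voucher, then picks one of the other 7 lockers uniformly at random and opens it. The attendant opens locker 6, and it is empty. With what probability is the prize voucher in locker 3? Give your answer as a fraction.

Consider each possible location of the prize voucher in turn.
If it is in any of lockers 1, 2, 3, 4, 5, 7, and 8 (prior 1/8 each): the attendant picks locker 6 with probability 1/7 regardless, and it is not the prize; weight (1/8)·(1/7) = 1/56 each.
If it is in locker 6 (prior 1/8): the attendant opened locker 6, so this case is ruled out; weight (1/8)·0 = 0.
The weights sum to 1/8.
So P(the prize voucher in locker 3 | the attendant opened locker 6) = (1/56) / (1/8) = 1/7.

1/7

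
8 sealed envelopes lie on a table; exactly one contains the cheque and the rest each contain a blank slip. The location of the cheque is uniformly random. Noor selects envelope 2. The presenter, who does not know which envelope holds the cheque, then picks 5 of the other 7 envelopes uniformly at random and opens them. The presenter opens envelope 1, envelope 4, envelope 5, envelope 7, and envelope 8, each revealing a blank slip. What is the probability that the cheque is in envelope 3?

1/3

Apply Bayes' rule, conditioning on where the cheque actually is.
If it is in any of envelopes 1, 4, 5, 7, and 8 (prior 1/8 each): that envelope was opened and seen not to hold the prize — ruled out; weight (1/8)·0 = 0 each.
If it is in any of envelopes 2, 3, and 6 (prior 1/8 each): the presenter picks exactly this set with probability 1/21 regardless, and none is the prize; weight (1/8)·(1/21) = 1/168 each.
The weights sum to 1/56.
So P(the cheque in envelope 3 | the presenter opened envelope 1, envelope 4, envelope 5, envelope 7, and envelope 8) = (1/168) / (1/56) = 1/3.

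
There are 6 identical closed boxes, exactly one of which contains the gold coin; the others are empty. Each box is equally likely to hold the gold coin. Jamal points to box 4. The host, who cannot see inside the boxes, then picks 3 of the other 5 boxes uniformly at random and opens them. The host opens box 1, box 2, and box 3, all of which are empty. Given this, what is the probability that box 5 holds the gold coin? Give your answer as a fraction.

1/3

Because the host chose which boxes to open without knowing where the gold coin is, the choice is independent of the prize location. Learning that none of the 3 opened boxes holds the gold coin simply rules out those 3 locations and leaves the remaining 3 boxes still equally likely by symmetry.
So P(the gold coin in box 5) = 1/3.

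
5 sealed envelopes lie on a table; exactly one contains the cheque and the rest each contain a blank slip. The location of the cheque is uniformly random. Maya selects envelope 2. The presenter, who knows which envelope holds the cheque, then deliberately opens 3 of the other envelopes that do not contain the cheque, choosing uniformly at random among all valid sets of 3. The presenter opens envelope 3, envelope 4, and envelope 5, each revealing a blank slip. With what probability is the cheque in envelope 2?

Condition on the true location of the cheque.
If it is in envelope 1 (prior 1/5): the presenter has no choice, probability 1; weight (1/5)·1 = 1/5.
If it is in envelope 2 (prior 1/5): the presenter has 4 equally likely choices, so probability 1/4; weight (1/5)·(1/4) = 1/20.
If it is in any of envelopes 3, 4, and 5 (prior 1/5 each): that envelope was opened and seen not to hold the prize — ruled out; weight (1/5)·0 = 0 each.
The weights sum to 1/4.
So P(the cheque in envelope 2 | the presenter opened envelope 3, envelope 4, and envelope 5) = (1/20) / (1/4) = 1/5.

1/5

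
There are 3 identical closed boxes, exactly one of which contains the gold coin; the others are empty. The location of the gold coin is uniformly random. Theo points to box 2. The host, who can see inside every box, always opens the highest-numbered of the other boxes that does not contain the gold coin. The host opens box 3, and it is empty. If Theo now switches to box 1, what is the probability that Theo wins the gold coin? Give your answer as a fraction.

Apply Bayes' rule, conditioning on where the gold coin actually is.
If it is in either of boxes 1 and 2 (prior 1/3 each): box 3 is the highest-numbered option available, probability 1; weight (1/3)·1 = 1/3 each.
If it is in box 3 (prior 1/3): the host opened box 3, so this case is ruled out; weight (1/3)·0 = 0.
The weights sum to 2/3.
So P(the gold coin in box 1 | the host opened box 3) = (1/3) / (2/3) = 1/2.

1/2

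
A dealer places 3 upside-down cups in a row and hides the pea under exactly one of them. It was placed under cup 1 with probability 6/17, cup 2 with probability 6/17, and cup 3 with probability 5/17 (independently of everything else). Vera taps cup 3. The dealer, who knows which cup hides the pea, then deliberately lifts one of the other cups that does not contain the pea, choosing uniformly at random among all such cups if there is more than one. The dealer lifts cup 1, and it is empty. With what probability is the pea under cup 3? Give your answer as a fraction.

Consider each possible location of the pea in turn.
If it is under cup 1 (prior 6/17): the dealer opened cup 1, so this case is ruled out; weight (6/17)·0 = 0.
If it is under cup 2 (prior 6/17): the dealer has no choice, probability 1; weight (6/17)·1 = 6/17.
If it is under cup 3 (prior 5/17): the dealer has 2 equally likely choices, so probability 1/2; weight (5/17)·(1/2) = 5/34.
The weights sum to 1/2.
So P(the pea under cup 3 | the dealer opened cup 1) = (5/34) / (1/2) = 5/17.

5/17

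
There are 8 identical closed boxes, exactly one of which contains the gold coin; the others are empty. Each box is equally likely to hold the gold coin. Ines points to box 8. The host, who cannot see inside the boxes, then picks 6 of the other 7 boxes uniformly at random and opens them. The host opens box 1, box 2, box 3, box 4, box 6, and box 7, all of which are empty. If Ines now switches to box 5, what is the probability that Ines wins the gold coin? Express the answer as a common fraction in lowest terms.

Because the host chose which boxes to open without knowing where the gold coin is, the choice is independent of the prize location. Learning that none of the 6 opened boxes holds the gold coin simply rules out those 6 locations and leaves the remaining 2 boxes still equally likely by symmetry.
So P(the gold coin in box 5) = 1/2.

1/2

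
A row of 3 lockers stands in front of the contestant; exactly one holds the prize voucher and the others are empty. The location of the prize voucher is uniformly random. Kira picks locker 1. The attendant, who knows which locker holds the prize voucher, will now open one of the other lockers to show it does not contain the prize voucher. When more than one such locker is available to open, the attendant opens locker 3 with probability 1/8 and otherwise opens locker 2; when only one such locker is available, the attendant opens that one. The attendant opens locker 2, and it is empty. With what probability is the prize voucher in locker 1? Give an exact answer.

Condition on the true location of the prize voucher.
If it is in locker 1 (prior 1/3): locker 3 is available but not opened, probability 7/8; weight (1/3)·(7/8) = 7/24.
If it is in locker 2 (prior 1/3): the attendant opened locker 2, so this case is ruled out; weight (1/3)·0 = 0.
If it is in locker 3 (prior 1/3): only locker 2 is available, probability 1; weight (1/3)·1 = 1/3.
The weights sum to 5/8.
So P(the prize voucher in locker 1 | the attendant opened locker 2) = (7/24) / (5/8) = 7/15.

7/15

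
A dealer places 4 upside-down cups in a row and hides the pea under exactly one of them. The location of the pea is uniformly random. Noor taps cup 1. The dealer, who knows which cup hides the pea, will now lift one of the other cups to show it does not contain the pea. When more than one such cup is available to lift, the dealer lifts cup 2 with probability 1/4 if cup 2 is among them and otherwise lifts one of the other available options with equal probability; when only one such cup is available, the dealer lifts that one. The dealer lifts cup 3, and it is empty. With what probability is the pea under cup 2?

Apply Bayes' rule, conditioning on where the pea actually is.
If it is under cup 1 (prior 1/4): cup 2 is available but not opened; cup 3 gets probability (1 − 1/4)/2 = 3/8; weight (1/4)·(3/8) = 3/32.
If it is under cup 2 (prior 1/4): cup 2 holds the prize so is unavailable; the dealer chooses uniformly among the 2 others, probability 1/2; weight (1/4)·(1/2) = 1/8.
If it is under cup 3 (prior 1/4): the dealer opened cup 3, so this case is ruled out; weight (1/4)·0 = 0.
If it is under cup 4 (prior 1/4): cup 2 is available but not opened, probability 3/4; weight (1/4)·(3/4) = 3/16.
The weights sum to 13/32.
So P(the pea under cup 2 | the dealer opened cup 3) = (1/8) / (13/32) = 4/13.

4/13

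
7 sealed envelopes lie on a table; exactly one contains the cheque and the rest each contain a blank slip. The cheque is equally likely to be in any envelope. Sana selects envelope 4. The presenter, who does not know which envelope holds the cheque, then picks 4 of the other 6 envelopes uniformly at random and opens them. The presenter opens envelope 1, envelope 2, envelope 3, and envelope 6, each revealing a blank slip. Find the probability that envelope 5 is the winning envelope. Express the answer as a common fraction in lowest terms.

1/3

Because the presenter chose which envelopes to open without knowing where the cheque is, the choice is independent of the prize location. Learning that none of the 4 opened envelopes holds the cheque simply rules out those 4 locations and leaves the remaining 3 envelopes still equally likely by symmetry.
So P(the cheque in envelope 5) = 1/3.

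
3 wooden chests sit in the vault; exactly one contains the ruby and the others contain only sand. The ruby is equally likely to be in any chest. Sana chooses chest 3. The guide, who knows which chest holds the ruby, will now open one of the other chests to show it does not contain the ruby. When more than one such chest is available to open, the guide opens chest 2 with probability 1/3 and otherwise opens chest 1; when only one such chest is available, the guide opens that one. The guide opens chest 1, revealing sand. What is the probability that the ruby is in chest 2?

Consider each possible location of the ruby in turn.
If it is in chest 1 (prior 1/3): the guide opened chest 1, so this case is ruled out; weight (1/3)·0 = 0.
If it is in chest 2 (prior 1/3): only chest 1 is available, probability 1; weight (1/3)·1 = 1/3.
If it is in chest 3 (prior 1/3): chest 2 is available but not opened, probability 2/3; weight (1/3)·(2/3) = 2/9.
The weights sum to 5/9.
So P(the ruby in chest 2 | the guide opened chest 1) = (1/3) / (5/9) = 3/5.

3/5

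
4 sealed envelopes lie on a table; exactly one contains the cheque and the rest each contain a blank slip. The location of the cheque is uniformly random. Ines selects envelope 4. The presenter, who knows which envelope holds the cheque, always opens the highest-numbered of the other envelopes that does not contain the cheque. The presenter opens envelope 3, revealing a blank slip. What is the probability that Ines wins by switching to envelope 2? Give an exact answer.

1/3

Apply Bayes' rule, conditioning on where the cheque actually is.
If it is in any of envelopes 1, 2, and 4 (prior 1/4 each): envelope 3 is the highest-numbered option available, probability 1; weight (1/4)·1 = 1/4 each.
If it is in envelope 3 (prior 1/4): the presenter opened envelope 3, so this case is ruled out; weight (1/4)·0 = 0.
The weights sum to 3/4.
So P(the cheque in envelope 2 | the presenter opened envelope 3) = (1/4) / (3/4) = 1/3.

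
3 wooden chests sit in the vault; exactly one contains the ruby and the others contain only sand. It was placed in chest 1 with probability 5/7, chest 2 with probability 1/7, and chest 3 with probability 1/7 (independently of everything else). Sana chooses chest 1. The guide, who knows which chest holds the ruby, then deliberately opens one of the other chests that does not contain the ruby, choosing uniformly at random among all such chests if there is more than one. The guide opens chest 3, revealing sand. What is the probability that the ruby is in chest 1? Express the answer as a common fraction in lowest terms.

5/7

Apply Bayes' rule, conditioning on where the ruby actually is.
If it is in chest 1 (prior 5/7): the guide has 2 equally likely choices, so probability 1/2; weight (5/7)·(1/2) = 5/14.
If it is in chest 2 (prior 1/7): the guide has no choice, probability 1; weight (1/7)·1 = 1/7.
If it is in chest 3 (prior 1/7): the guide opened chest 3, so this case is ruled out; weight (1/7)·0 = 0.
The weights sum to 1/2.
So P(the ruby in chest 1 | the guide opened chest 3) = (5/14) / (1/2) = 5/7.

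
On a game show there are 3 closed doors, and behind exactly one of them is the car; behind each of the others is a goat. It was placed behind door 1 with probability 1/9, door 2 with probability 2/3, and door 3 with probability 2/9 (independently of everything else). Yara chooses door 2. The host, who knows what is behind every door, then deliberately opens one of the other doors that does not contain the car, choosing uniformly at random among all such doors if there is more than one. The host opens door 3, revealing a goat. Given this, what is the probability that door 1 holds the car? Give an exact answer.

Apply Bayes' rule, conditioning on where the car actually is.
If it is behind door 1 (prior 1/9): the host has no choice, probability 1; weight (1/9)·1 = 1/9.
If it is behind door 2 (prior 2/3): the host has 2 equally likely choices, so probability 1/2; weight (2/3)·(1/2) = 1/3.
If it is behind door 3 (prior 2/9): the host opened door 3, so this case is ruled out; weight (2/9)·0 = 0.
The weights sum to 4/9.
So P(the car behind door 1 | the host opened door 3) = (1/9) / (4/9) = 1/4.

1/4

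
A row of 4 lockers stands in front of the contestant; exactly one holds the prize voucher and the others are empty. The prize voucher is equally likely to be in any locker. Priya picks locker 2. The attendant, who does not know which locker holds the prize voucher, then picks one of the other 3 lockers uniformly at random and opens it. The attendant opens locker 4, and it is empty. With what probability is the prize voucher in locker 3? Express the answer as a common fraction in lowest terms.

1/3

Apply Bayes' rule, conditioning on where the prize voucher actually is.
If it is in any of lockers 1, 2, and 3 (prior 1/4 each): the attendant picks locker 4 with probability 1/3 regardless, and it is not the prize; weight (1/4)·(1/3) = 1/12 each.
If it is in locker 4 (prior 1/4): the attendant opened locker 4, so this case is ruled out; weight (1/4)·0 = 0.
The weights sum to 1/4.
So P(the prize voucher in locker 3 | the attendant opened locker 4) = (1/12) / (1/4) = 1/3.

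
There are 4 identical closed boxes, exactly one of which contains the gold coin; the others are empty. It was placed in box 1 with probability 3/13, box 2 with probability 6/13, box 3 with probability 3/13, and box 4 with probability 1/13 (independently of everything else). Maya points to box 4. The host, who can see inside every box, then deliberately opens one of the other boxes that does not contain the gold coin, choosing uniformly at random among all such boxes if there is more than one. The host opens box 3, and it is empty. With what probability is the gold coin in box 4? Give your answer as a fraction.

Consider each possible location of the gold coin in turn.
If it is in box 1 (prior 3/13): the host has 2 equally likely choices, so probability 1/2; weight (3/13)·(1/2) = 3/26.
If it is in box 2 (prior 6/13): the host has 2 equally likely choices, so probability 1/2; weight (6/13)·(1/2) = 3/13.
If it is in box 3 (prior 3/13): the host opened box 3, so this case is ruled out; weight (3/13)·0 = 0.
If it is in box 4 (prior 1/13): the host has 3 equally likely choices, so probability 1/3; weight (1/13)·(1/3) = 1/39.
The weights sum to 29/78.
So P(the gold coin in box 4 | the host opened box 3) = (1/39) / (29/78) = 2/29.

2/29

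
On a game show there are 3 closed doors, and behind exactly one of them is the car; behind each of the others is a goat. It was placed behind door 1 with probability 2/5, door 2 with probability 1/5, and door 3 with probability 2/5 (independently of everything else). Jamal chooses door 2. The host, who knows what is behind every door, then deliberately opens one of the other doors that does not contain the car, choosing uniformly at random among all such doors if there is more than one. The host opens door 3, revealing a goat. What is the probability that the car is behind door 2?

Condition on the true location of the car.
If it is behind door 1 (prior 2/5): the host has no choice, probability 1; weight (2/5)·1 = 2/5.
If it is behind door 2 (prior 1/5): the host has 2 equally likely choices, so probability 1/2; weight (1/5)·(1/2) = 1/10.
If it is behind door 3 (prior 2/5): the host opened door 3, so this case is ruled out; weight (2/5)·0 = 0.
The weights sum to 1/2.
So P(the car behind door 2 | the host opened door 3) = (1/10) / (1/2) = 1/5.

1/5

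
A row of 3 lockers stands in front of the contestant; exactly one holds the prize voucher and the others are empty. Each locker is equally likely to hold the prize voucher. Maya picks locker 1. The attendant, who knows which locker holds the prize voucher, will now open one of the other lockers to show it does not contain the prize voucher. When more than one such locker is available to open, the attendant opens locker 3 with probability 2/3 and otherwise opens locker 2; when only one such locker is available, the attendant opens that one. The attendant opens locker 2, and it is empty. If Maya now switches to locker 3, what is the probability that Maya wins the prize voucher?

3/4

Apply Bayes' rule, conditioning on where the prize voucher actually is.
If it is in locker 1 (prior 1/3): locker 3 is available but not opened, probability 1/3; weight (1/3)·(1/3) = 1/9.
If it is in locker 2 (prior 1/3): the attendant opened locker 2, so this case is ruled out; weight (1/3)·0 = 0.
If it is in locker 3 (prior 1/3): only locker 2 is available, probability 1; weight (1/3)·1 = 1/3.
The weights sum to 4/9.
So P(the prize voucher in locker 3 | the attendant opened locker 2) = (1/3) / (4/9) = 3/4.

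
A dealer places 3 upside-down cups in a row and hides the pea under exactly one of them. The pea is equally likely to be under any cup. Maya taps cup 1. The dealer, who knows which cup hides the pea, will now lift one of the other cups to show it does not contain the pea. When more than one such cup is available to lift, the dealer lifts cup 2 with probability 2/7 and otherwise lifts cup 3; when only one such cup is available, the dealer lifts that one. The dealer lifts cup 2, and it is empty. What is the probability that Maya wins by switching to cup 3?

Apply Bayes' rule, conditioning on where the pea actually is.
If it is under cup 1 (prior 1/3): cup 2 is available, opened with probability 2/7; weight (1/3)·(2/7) = 2/21.
If it is under cup 2 (prior 1/3): the dealer opened cup 2, so this case is ruled out; weight (1/3)·0 = 0.
If it is under cup 3 (prior 1/3): only cup 2 is available, probability 1; weight (1/3)·1 = 1/3.
The weights sum to 3/7.
So P(the pea under cup 3 | the dealer opened cup 2) = (1/3) / (3/7) = 7/9.

7/9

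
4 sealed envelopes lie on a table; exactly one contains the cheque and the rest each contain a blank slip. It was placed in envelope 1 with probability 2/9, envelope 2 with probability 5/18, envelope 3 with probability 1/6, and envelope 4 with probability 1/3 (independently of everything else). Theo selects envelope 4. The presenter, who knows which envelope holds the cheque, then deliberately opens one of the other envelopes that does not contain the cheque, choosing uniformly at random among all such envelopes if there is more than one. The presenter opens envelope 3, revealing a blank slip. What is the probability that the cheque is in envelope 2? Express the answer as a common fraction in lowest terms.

5/13

Condition on the true location of the cheque.
If it is in envelope 1 (prior 2/9): the presenter has 2 equally likely choices, so probability 1/2; weight (2/9)·(1/2) = 1/9.
If it is in envelope 2 (prior 5/18): the presenter has 2 equally likely choices, so probability 1/2; weight (5/18)·(1/2) = 5/36.
If it is in envelope 3 (prior 1/6): the presenter opened envelope 3, so this case is ruled out; weight (1/6)·0 = 0.
If it is in envelope 4 (prior 1/3): the presenter has 3 equally likely choices, so probability 1/3; weight (1/3)·(1/3) = 1/9.
The weights sum to 13/36.
So P(the cheque in envelope 2 | the presenter opened envelope 3) = (5/36) / (13/36) = 5/13.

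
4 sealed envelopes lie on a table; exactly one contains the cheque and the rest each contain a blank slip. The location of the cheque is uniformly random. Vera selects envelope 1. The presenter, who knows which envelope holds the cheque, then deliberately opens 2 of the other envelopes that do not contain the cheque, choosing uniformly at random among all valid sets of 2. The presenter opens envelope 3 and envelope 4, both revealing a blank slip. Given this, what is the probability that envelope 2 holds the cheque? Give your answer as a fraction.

Apply Bayes' rule, conditioning on where the cheque actually is.
If it is in envelope 1 (prior 1/4): the presenter has 3 equally likely choices, so probability 1/3; weight (1/4)·(1/3) = 1/12.
If it is in envelope 2 (prior 1/4): the presenter has no choice, probability 1; weight (1/4)·1 = 1/4.
If it is in either of envelopes 3 and 4 (prior 1/4 each): that envelope was opened and seen not to hold the prize — ruled out; weight (1/4)·0 = 0 each.
The weights sum to 1/3.
So P(the cheque in envelope 2 | the presenter opened envelope 3 and envelope 4) = (1/4) / (1/3) = 3/4.

3/4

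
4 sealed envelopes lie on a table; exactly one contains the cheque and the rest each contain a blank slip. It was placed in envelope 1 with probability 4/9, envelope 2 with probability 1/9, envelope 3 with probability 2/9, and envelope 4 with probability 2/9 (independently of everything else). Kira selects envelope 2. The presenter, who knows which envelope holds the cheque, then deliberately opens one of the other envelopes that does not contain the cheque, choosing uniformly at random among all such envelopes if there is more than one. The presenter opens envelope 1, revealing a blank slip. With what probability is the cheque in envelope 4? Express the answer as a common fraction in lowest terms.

3/7

Apply Bayes' rule, conditioning on where the cheque actually is.
If it is in envelope 1 (prior 4/9): the presenter opened envelope 1, so this case is ruled out; weight (4/9)·0 = 0.
If it is in envelope 2 (prior 1/9): the presenter has 3 equally likely choices, so probability 1/3; weight (1/9)·(1/3) = 1/27.
If it is in either of envelopes 3 and 4 (prior 2/9 each): the presenter has 2 equally likely choices, so probability 1/2; weight (2/9)·(1/2) = 1/9 each.
The weights sum to 7/27.
So P(the cheque in envelope 4 | the presenter opened envelope 1) = (1/9) / (7/27) = 3/7.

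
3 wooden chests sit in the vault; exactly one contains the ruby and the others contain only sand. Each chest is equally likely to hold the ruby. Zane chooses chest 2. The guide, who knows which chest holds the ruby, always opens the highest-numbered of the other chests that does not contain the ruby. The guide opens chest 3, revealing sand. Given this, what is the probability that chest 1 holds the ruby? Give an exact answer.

1/2

Apply Bayes' rule, conditioning on where the ruby actually is.
If it is in either of chests 1 and 2 (prior 1/3 each): chest 3 is the highest-numbered option available, probability 1; weight (1/3)·1 = 1/3 each.
If it is in chest 3 (prior 1/3): the guide opened chest 3, so this case is ruled out; weight (1/3)·0 = 0.
The weights sum to 2/3.
So P(the ruby in chest 1 | the guide opened chest 3) = (1/3) / (2/3) = 1/2.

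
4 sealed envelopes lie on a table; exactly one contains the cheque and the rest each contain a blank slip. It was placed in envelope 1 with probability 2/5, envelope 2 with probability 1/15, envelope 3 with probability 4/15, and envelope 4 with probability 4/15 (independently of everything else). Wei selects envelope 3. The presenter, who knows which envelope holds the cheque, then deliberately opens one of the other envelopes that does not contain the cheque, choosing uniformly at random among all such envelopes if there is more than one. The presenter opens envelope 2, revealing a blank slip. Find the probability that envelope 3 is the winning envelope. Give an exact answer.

Condition on the true location of the cheque.
If it is in envelope 1 (prior 2/5): the presenter has 2 equally likely choices, so probability 1/2; weight (2/5)·(1/2) = 1/5.
If it is in envelope 2 (prior 1/15): the presenter opened envelope 2, so this case is ruled out; weight (1/15)·0 = 0.
If it is in envelope 3 (prior 4/15): the presenter has 3 equally likely choices, so probability 1/3; weight (4/15)·(1/3) = 4/45.
If it is in envelope 4 (prior 4/15): the presenter has 2 equally likely choices, so probability 1/2; weight (4/15)·(1/2) = 2/15.
The weights sum to 19/45.
So P(the cheque in envelope 3 | the presenter opened envelope 2) = (4/45) / (19/45) = 4/19.

4/19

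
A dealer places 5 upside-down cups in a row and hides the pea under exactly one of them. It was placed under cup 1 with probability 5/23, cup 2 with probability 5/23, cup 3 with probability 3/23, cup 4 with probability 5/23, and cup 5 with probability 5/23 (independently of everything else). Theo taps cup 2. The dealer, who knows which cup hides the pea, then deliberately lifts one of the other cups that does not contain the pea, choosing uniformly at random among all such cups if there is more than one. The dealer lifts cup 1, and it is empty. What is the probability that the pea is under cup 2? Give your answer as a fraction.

Apply Bayes' rule, conditioning on where the pea actually is.
If it is under cup 1 (prior 5/23): the dealer opened cup 1, so this case is ruled out; weight (5/23)·0 = 0.
If it is under cup 2 (prior 5/23): the dealer has 4 equally likely choices, so probability 1/4; weight (5/23)·(1/4) = 5/92.
If it is under cup 3 (prior 3/23): the dealer has 3 equally likely choices, so probability 1/3; weight (3/23)·(1/3) = 1/23.
If it is under either of cups 4 and 5 (prior 5/23 each): the dealer has 3 equally likely choices, so probability 1/3; weight (5/23)·(1/3) = 5/69 each.
The weights sum to 67/276.
So P(the pea under cup 2 | the dealer opened cup 1) = (5/92) / (67/276) = 15/67.

15/67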